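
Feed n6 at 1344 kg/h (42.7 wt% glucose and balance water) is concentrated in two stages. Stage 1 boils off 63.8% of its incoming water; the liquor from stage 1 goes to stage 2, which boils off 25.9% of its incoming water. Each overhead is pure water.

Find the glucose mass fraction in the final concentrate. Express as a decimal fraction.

0.735

water in feed = 1344×0.573 = 770.11 kg/h.
After stage 1: water left = (1−0.638)×770.11 = 278.78; stream total = 852.67 kg/h.
After stage 2: water left = (1−0.259)×278.78 = 206.58; final concentrate = 780.46 kg/h.
glucose fraction = 573.89/780.46 = 0.735.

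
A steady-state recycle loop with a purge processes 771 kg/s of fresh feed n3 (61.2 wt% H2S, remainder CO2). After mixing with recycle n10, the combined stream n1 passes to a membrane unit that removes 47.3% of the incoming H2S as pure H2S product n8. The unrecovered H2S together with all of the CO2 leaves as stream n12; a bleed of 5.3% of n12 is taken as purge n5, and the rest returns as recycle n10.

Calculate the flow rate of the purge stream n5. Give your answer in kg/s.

CO2 enters only via n3 and leaves only via the purge: 771×0.388 = 0.053×(CO2 in n12), and the membrane unit passes all CO2, so CO2 in n1 = CO2 in n12 = 5644.3 kg/s.
H2S in n1: m_A = 771×0.612 + (1−0.053)·(1−0.473)·m_A, so m_A = 471.85/0.5009 = 941.95 kg/s.
n12 = (1−0.473)×941.95 + 5644.3 = 6140.7 kg/s.
Purge n5 = 0.053×6140.7 = 325.46 kg/s.

325.5 kg/s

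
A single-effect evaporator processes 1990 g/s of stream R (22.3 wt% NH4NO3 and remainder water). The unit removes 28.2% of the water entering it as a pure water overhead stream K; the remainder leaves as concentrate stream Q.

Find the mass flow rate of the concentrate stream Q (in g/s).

water entering = 1990×0.777 = 1546.2 g/s; overhead removed = 0.282×1546.2 = 436.04 g/s.
Concentrate = 1990 − 436.04 = 1554 g/s.

1554 g/s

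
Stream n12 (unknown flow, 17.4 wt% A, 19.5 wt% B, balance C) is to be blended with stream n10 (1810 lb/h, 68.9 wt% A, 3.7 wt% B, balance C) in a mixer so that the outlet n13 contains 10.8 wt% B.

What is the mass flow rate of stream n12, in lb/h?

1477 lb/h

Let n12 be the unknown flow. Total out = 1810 + n12.
B balance: 66.97 + 0.195·n12 = 0.108·(1810 + n12)
(0.195 − 0.108)·n12 = 0.108×1810 − 66.97 = 128.51
n12 = 128.51 / 0.087 = 1477.1 lb/h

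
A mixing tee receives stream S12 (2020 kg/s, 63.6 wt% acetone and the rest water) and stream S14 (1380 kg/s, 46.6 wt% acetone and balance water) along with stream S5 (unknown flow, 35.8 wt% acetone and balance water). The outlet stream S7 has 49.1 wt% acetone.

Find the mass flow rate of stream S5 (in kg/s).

1943 kg/s

Let S5 be the unknown flow. Total out = 3400 + S5.
acetone balance: 1927.8 + 0.358·S5 = 0.491·(3400 + S5)
(0.358 − 0.491)·S5 = 0.491×3400 − 1927.8 = -258.4
S5 = -258.4 / -0.133 = 1942.9 kg/s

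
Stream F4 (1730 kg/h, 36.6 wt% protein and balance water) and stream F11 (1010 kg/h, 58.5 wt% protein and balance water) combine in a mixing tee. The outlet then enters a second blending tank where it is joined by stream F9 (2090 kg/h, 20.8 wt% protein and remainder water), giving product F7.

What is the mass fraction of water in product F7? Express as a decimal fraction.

0.6566

Overall, product flow = 4830 kg/h.
water in = 1730×0.634 + 1010×0.415 + 2090×0.792 = 3171.2 kg/h.
water fraction in F7 = 0.6566.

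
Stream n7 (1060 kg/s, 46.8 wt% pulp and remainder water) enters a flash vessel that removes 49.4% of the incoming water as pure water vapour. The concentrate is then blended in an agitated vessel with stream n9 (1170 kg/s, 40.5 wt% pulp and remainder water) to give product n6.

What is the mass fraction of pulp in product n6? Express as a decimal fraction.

Vapour removed = 0.494×0.532×1060 = 278.58 kg/s; concentrate = 781.42 kg/s.
pulp reaching the mixer = 496.08 (from concentrate) + 1170×0.405 = 969.93 kg/s.
Product flow = 781.42 + 1170 = 1951.4 kg/s; pulp fraction = 0.497.

0.497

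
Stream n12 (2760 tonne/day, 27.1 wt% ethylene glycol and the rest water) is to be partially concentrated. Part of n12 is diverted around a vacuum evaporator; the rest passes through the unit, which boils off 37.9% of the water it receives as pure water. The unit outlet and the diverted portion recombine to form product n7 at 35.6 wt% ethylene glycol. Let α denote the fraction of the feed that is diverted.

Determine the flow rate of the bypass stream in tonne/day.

All 2760×0.271 = 747.96 tonne/day of ethylene glycol reaches n7, so n7 = 747.96/0.356 = 2101 tonne/day and vapour = 658.99 tonne/day.
The evaporator receives (1−α)·2760 of feed at 0.729 water and removes 0.379 of that water:
0.379×0.729×(1−α)×2760 = 658.99
(1−α) = 658.99/762.56 = 0.8642;  α = 0.1358.
Bypass flow = 0.1358×2760 = 374.87 tonne/day.

374.9 tonne/day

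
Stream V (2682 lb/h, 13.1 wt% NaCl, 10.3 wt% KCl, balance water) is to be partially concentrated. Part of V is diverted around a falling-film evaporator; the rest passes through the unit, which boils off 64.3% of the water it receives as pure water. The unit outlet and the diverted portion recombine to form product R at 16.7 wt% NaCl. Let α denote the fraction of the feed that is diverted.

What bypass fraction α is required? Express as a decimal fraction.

0.562

All 2682×0.131 = 351.34 lb/h of NaCl reaches R, so R = 351.34/0.167 = 2103.8 lb/h and vapour = 578.16 lb/h.
The evaporator receives (1−α)·2682 of feed at 0.766 water and removes 0.643 of that water:
0.643×0.766×(1−α)×2682 = 578.16
(1−α) = 578.16/1321 = 0.4377;  α = 0.5623.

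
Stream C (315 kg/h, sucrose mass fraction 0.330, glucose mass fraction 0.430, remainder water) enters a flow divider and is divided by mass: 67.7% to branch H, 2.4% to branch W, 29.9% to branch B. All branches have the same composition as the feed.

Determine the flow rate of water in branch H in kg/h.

51.18 kg/h

Branch H total = 0.677×315 = 213.26 kg/h.
water in H = 0.240×213.26 = 51.181 kg/h.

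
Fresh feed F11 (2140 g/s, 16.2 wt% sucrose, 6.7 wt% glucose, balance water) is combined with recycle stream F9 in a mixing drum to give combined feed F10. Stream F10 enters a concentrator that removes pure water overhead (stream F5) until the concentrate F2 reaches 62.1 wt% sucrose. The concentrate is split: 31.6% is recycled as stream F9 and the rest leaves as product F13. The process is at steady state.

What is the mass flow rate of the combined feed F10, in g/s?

2398 g/s

Overall sucrose balance (none leaves overhead): sucrose in fresh feed = sucrose in product, i.e. 2140×0.162 = (1−0.316)·F2·0.621.
F2 = 346.68/(0.621×0.684) = 816.17 g/s.
Recycle F9 = 0.316×816.17 = 257.91 g/s.
Combined feed F10 = 2140 + 257.91 = 2397.9 g/s.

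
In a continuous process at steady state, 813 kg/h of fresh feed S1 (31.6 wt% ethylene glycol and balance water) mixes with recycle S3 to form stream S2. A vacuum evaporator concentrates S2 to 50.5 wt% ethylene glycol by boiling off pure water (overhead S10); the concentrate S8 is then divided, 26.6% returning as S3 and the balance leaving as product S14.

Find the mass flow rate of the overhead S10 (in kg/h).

Overall ethylene glycol balance (none leaves overhead): ethylene glycol in fresh feed = ethylene glycol in product, i.e. 813×0.316 = (1−0.266)·S8·0.505.
S8 = 256.91/(0.505×0.734) = 693.09 kg/h.
Recycle S3 = 0.266×693.09 = 184.36 kg/h.
Combined feed S2 = 813 + 184.36 = 997.36 kg/h.
Overhead S10 = S2 − S8 = 997.36 − 693.09 = 304.27 kg/h.

304.3 kg/h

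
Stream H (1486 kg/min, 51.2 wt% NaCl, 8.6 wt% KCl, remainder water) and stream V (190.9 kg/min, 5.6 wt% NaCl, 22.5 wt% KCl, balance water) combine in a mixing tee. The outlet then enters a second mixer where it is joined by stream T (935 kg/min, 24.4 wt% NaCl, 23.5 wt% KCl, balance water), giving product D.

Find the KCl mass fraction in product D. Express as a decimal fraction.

Overall, product flow = 2611.9 kg/min.
KCl in = 1486×0.086 + 190.9×0.225 + 935×0.235 = 390.47 kg/min.
KCl fraction in D = 0.149.

0.149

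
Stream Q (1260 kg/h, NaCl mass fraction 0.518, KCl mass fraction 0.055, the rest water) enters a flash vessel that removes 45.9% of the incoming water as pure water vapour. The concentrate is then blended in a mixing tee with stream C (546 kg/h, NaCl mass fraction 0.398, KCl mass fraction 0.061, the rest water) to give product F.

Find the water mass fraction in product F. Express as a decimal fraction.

0.376

Vapour removed = 0.459×0.427×1260 = 246.95 kg/h; concentrate = 1013 kg/h.
water reaching the mixer = 291.07 (from concentrate) + 546×0.541 = 586.45 kg/h.
Product flow = 1013 + 546 = 1559 kg/h; water fraction = 0.376.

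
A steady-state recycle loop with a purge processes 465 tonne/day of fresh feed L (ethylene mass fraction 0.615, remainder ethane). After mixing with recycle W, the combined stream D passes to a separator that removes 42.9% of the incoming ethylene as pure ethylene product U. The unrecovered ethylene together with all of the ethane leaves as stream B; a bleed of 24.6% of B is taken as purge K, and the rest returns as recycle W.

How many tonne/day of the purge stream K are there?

ethane enters only via L and leaves only via the purge: 465×0.385 = 0.246×(ethane in B), and the separator passes all ethane, so ethane in D = ethane in B = 727.74 tonne/day.
ethylene in D: m_A = 465×0.615 + (1−0.246)·(1−0.429)·m_A, so m_A = 285.98/0.5695 = 502.18 tonne/day.
B = (1−0.429)×502.18 + 727.74 = 1014.5 tonne/day.
Purge K = 0.246×1014.5 = 249.56 tonne/day.

249.6 tonne/day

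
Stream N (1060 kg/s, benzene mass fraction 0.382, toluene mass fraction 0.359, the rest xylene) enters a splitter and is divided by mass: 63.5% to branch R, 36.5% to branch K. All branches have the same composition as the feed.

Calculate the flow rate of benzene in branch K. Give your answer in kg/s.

Branch K total = 0.365×1060 = 386.9 kg/s.
benzene in K = 0.382×386.9 = 147.8 kg/s.

147.8 kg/s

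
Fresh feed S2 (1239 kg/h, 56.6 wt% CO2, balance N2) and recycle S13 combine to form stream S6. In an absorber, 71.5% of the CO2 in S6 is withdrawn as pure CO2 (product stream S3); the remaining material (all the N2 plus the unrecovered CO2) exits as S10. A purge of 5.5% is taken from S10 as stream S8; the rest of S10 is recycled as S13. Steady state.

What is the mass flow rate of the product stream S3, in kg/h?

686.2 kg/h

CO2 in S6: m_A = 1239×0.566 + (1−0.055)·(1−0.715)·m_A, so m_A = 701.27/0.7307 = 959.76 kg/h.
Product S3 = 0.715×959.76 = 686.23 kg/h.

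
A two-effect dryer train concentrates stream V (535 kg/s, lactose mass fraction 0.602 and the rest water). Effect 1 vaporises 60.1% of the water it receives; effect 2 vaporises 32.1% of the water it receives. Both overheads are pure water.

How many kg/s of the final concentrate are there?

379.8 kg/s

water in feed = 535×0.398 = 212.93 kg/s.
After stage 1: water left = (1−0.601)×212.93 = 84.959; stream total = 407.03 kg/s.
After stage 2: water left = (1−0.321)×84.959 = 57.687; final concentrate = 379.76 kg/s.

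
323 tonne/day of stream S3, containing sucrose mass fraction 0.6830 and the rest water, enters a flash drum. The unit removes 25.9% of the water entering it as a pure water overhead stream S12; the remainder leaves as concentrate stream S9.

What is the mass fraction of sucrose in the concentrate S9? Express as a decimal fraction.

sucrose is not removed: 323×0.683 = 220.61 tonne/day of sucrose enters S9.
water entering = 323×0.317 = 102.39 tonne/day; overhead removed = 0.259×102.39 = 26.519 tonne/day.
Concentrate = 323 − 26.519 = 296.48 tonne/day.
Mass fraction = 220.61/296.48 = 0.7441.

0.7441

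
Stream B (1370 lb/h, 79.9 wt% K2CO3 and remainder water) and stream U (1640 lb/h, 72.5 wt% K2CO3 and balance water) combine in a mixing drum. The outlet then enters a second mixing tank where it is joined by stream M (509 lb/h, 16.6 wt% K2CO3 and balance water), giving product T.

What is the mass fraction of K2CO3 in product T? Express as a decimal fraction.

0.673

Overall, product flow = 3519 lb/h.
K2CO3 in = 1370×0.799 + 1640×0.725 + 509×0.166 = 2368.1 lb/h.
K2CO3 fraction in T = 0.673.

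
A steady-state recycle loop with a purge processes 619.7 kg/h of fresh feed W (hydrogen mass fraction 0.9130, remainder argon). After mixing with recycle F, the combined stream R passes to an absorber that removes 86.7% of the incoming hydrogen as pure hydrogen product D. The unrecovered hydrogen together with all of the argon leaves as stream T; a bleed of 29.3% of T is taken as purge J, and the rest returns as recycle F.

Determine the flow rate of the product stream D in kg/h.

541.4 kg/h

hydrogen in R: m_A = 619.7×0.913 + (1−0.293)·(1−0.867)·m_A, so m_A = 565.79/0.9060 = 624.51 kg/h.
Product D = 0.867×624.51 = 541.45 kg/h.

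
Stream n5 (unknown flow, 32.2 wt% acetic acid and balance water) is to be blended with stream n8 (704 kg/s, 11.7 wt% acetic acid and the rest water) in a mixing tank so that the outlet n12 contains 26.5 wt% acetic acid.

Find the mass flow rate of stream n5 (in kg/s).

Let n5 be the unknown flow. Total out = 704 + n5.
acetic acid balance: 82.368 + 0.322·n5 = 0.265·(704 + n5)
(0.322 − 0.265)·n5 = 0.265×704 − 82.368 = 104.19
n5 = 104.19 / 0.057 = 1827.9 kg/s

1828 kg/s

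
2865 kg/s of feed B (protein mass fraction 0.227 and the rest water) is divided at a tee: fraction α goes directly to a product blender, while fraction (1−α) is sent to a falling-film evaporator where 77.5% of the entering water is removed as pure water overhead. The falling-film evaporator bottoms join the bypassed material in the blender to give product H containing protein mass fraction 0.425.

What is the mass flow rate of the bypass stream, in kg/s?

637 kg/s

All 2865×0.227 = 650.36 kg/s of protein reaches H, so H = 650.36/0.425 = 1530.2 kg/s and vapour = 1334.8 kg/s.
The evaporator receives (1−α)·2865 of feed at 0.773 water and removes 0.775 of that water:
0.775×0.773×(1−α)×2865 = 1334.8
(1−α) = 1334.8/1716.3 = 0.7777;  α = 0.2223.
Bypass flow = 0.2223×2865 = 636.98 kg/s.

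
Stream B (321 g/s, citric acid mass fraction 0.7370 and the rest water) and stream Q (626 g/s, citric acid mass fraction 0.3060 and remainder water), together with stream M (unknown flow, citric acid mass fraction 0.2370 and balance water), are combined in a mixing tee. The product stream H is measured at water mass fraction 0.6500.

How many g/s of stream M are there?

855.6 g/s

Let M be the unknown flow. Total out = 947 + M.
water balance: 518.87 + 0.763·M = 0.650·(947 + M)
(0.763 − 0.650)·M = 0.650×947 − 518.87 = 96.683
M = 96.683 / 0.113 = 855.6 g/s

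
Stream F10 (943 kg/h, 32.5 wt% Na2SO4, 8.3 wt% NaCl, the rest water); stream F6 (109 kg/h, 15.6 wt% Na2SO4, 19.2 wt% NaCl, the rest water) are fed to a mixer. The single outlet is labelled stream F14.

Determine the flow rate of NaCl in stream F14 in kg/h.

NaCl out = NaCl in = 943×0.083 + 109×0.192 = 99.197 kg/h.

99.2 kg/h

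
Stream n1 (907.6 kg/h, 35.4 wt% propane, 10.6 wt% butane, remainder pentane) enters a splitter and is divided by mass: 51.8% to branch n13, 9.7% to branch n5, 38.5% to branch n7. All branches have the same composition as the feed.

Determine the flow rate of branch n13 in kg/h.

470.1 kg/h

Branch n13 flow = 0.518×907.6 = 470.14 kg/h.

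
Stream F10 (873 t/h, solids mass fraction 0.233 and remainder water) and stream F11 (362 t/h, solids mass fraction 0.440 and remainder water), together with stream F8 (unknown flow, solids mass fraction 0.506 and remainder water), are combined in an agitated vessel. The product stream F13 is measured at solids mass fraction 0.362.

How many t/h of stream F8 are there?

Let F8 be the unknown flow. Total out = 1235 + F8.
solids balance: 362.69 + 0.506·F8 = 0.362·(1235 + F8)
(0.506 − 0.362)·F8 = 0.362×1235 − 362.69 = 84.381
F8 = 84.381 / 0.144 = 585.98 t/h

586 t/h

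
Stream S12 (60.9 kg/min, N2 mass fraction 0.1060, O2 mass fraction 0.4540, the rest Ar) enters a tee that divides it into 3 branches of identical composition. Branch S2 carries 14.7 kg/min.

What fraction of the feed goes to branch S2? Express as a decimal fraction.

0.241

Fraction to S2 = 14.7/60.9 = 0.2414.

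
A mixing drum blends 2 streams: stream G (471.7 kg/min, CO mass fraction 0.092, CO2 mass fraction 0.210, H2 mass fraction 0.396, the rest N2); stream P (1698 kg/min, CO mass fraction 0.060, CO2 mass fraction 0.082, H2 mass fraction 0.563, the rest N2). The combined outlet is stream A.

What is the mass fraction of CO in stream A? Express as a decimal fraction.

0.067

Total flow out = 471.7 + 1698 = 2169.7 kg/min.
CO in = 471.7×0.092 + 1698×0.060 = 145.28 kg/min.
CO mass fraction in A = 145.28/2169.7 = 0.067.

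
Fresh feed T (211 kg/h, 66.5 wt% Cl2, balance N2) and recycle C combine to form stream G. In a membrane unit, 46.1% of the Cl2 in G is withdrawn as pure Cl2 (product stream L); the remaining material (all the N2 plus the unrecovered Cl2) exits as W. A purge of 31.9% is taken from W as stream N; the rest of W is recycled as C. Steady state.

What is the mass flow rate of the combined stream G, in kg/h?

443.3 kg/h

N2 enters only via T and leaves only via the purge: 211×0.335 = 0.319×(N2 in W), and the membrane unit passes all N2, so N2 in G = N2 in W = 221.58 kg/h.
Cl2 in G: m_A = 211×0.665 + (1−0.319)·(1−0.461)·m_A, so m_A = 140.31/0.6329 = 221.69 kg/h.
G = 221.69 + 221.58 = 443.27 kg/h.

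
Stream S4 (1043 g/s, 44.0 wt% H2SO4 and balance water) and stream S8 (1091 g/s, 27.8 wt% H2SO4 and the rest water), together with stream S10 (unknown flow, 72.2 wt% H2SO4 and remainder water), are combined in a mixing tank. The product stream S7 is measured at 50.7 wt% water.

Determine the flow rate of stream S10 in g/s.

Let S10 be the unknown flow. Total out = 2134 + S10.
water balance: 1371.8 + 0.278·S10 = 0.507·(2134 + S10)
(0.278 − 0.507)·S10 = 0.507×2134 − 1371.8 = -289.84
S10 = -289.84 / -0.229 = 1265.7 g/s

1266 g/s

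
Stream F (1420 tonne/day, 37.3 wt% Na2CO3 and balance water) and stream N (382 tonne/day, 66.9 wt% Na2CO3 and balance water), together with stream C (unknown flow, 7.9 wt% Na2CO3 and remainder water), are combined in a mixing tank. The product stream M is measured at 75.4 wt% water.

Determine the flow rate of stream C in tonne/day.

2047 tonne/day

Let C be the unknown flow. Total out = 1802 + C.
water balance: 1016.8 + 0.921·C = 0.754·(1802 + C)
(0.921 − 0.754)·C = 0.754×1802 − 1016.8 = 341.93
C = 341.93 / 0.167 = 2047.5 tonne/day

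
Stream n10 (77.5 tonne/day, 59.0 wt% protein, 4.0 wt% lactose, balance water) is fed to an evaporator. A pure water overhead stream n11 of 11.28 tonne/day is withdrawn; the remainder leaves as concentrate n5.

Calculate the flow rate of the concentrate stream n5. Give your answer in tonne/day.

66.22 tonne/day

Concentrate = 77.5 − 11.28 = 66.22 tonne/day.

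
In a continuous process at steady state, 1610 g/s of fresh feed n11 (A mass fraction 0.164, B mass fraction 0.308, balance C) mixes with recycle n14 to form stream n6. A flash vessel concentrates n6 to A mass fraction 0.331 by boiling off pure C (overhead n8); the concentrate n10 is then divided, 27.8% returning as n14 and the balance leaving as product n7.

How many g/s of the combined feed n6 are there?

1917 g/s

Overall A balance (none leaves overhead): A in fresh feed = A in product, i.e. 1610×0.164 = (1−0.278)·n10·0.331.
n10 = 264.04/(0.331×0.722) = 1104.9 g/s.
Recycle n14 = 0.278×1104.9 = 307.15 g/s.
Combined feed n6 = 1610 + 307.15 = 1917.1 g/s.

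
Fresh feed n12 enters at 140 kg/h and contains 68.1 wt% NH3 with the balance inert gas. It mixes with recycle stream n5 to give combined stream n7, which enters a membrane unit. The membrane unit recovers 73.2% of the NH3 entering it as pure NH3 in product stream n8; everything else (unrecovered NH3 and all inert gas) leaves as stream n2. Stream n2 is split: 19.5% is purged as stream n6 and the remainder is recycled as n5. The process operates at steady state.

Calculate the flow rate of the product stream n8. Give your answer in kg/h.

NH3 in n7: m_A = 140×0.681 + (1−0.195)·(1−0.732)·m_A, so m_A = 95.34/0.7843 = 121.57 kg/h.
Product n8 = 0.732×121.57 = 88.987 kg/h.

88.99 kg/h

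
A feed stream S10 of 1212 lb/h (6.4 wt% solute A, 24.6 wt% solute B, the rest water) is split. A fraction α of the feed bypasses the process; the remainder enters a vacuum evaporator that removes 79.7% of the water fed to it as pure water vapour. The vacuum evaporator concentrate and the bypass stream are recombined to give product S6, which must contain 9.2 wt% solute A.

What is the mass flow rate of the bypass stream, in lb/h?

All 1212×0.064 = 77.568 lb/h of solute A reaches S6, so S6 = 77.568/0.092 = 843.13 lb/h and vapour = 368.87 lb/h.
The evaporator receives (1−α)·1212 of feed at 0.690 water and removes 0.797 of that water:
0.797×0.690×(1−α)×1212 = 368.87
(1−α) = 368.87/666.52 = 0.5534;  α = 0.4466.
Bypass flow = 0.4466×1212 = 541.24 lb/h.

541.2 lb/h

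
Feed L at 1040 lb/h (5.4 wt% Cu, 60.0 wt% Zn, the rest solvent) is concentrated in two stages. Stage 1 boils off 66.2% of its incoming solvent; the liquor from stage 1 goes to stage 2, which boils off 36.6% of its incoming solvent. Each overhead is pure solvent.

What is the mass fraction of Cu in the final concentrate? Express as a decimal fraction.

0.074

solvent in feed = 1040×0.346 = 359.84 lb/h.
After stage 1: solvent left = (1−0.662)×359.84 = 121.63; stream total = 801.79 lb/h.
After stage 2: solvent left = (1−0.366)×121.63 = 77.111; final concentrate = 757.27 lb/h.
Cu fraction = 56.16/757.27 = 0.074.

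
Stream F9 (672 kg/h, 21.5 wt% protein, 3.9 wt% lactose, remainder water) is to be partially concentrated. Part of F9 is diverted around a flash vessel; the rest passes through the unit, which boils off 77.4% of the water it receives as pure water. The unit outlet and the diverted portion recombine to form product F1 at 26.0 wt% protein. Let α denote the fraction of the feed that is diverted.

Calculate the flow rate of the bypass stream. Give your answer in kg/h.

470.6 kg/h

All 672×0.215 = 144.48 kg/h of protein reaches F1, so F1 = 144.48/0.260 = 555.69 kg/h and vapour = 116.31 kg/h.
The evaporator receives (1−α)·672 of feed at 0.746 water and removes 0.774 of that water:
0.774×0.746×(1−α)×672 = 116.31
(1−α) = 116.31/388.02 = 0.2998;  α = 0.7002.
Bypass flow = 0.7002×672 = 470.57 kg/h.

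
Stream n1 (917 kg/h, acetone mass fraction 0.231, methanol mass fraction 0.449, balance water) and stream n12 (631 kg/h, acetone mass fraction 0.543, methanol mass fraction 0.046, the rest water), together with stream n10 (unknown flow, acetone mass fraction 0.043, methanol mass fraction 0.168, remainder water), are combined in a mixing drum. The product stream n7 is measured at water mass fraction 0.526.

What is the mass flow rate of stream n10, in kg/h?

994.2 kg/h

Let n10 be the unknown flow. Total out = 1548 + n10.
water balance: 552.78 + 0.789·n10 = 0.526·(1548 + n10)
(0.789 − 0.526)·n10 = 0.526×1548 − 552.78 = 261.47
n10 = 261.47 / 0.263 = 994.17 kg/h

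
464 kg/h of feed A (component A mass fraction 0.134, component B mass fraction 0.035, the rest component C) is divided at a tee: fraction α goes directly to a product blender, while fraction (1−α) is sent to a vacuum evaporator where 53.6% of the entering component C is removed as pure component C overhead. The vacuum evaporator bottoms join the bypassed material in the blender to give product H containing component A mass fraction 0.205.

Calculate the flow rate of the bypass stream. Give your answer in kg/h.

All 464×0.134 = 62.176 kg/h of component A reaches H, so H = 62.176/0.205 = 303.3 kg/h and vapour = 160.7 kg/h.
The evaporator receives (1−α)·464 of feed at 0.831 component C and removes 0.536 of that component C:
0.536×0.831×(1−α)×464 = 160.7
(1−α) = 160.7/206.67 = 0.7776;  α = 0.2224.
Bypass flow = 0.2224×464 = 103.21 kg/h.

103.2 kg/h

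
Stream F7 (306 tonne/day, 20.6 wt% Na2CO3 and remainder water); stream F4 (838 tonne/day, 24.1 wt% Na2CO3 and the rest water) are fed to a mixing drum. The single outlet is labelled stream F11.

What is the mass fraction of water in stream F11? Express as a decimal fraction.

Total flow out = 306 + 838 = 1144 tonne/day.
water in = 306×0.794 + 838×0.759 = 879.01 tonne/day.
water mass fraction in F11 = 879.01/1144 = 0.7684.

0.7684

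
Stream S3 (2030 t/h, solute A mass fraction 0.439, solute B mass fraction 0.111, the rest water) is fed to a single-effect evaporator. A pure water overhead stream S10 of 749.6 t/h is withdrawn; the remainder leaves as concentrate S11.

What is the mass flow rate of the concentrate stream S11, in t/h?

Concentrate = 2030 − 749.6 = 1280.4 t/h.

1280 t/h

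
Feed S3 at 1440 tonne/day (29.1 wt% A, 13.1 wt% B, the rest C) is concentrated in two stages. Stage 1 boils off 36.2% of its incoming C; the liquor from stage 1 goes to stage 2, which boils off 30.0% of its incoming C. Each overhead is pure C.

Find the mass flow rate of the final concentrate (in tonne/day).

C in feed = 1440×0.578 = 832.32 tonne/day.
After stage 1: C left = (1−0.362)×832.32 = 531.02; stream total = 1138.7 tonne/day.
After stage 2: C left = (1−0.300)×531.02 = 371.71; final concentrate = 979.39 tonne/day.

979.4 tonne/day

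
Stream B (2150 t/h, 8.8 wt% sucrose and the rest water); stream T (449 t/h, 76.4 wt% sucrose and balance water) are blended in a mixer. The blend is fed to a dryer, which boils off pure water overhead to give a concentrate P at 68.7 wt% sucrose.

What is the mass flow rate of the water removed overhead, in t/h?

1824 t/h

sucrose entering = 2150×0.088 + 449×0.764 = 532.24 t/h.
All sucrose reports to P, so P = 532.24/0.687 = 774.72 t/h.
Total feed = 2599 t/h; overhead = 2599 − 774.72 = 1824.3 t/h.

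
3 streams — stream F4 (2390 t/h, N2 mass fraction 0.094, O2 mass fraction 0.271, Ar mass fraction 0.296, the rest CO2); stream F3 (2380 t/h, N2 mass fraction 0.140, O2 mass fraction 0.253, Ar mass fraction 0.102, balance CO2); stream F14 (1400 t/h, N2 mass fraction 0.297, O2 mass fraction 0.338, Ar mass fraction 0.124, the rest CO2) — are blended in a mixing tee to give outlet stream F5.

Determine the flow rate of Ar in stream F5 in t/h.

1124 t/h

Ar out = Ar in = 2390×0.296 + 2380×0.102 + 1400×0.124 = 1123.8 t/h.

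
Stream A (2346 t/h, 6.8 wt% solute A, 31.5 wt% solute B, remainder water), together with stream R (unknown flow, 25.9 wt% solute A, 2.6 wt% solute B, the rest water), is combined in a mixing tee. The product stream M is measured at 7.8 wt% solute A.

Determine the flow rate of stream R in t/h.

Let R be the unknown flow. Total out = 2346 + R.
solute A balance: 159.53 + 0.259·R = 0.078·(2346 + R)
(0.259 − 0.078)·R = 0.078×2346 − 159.53 = 23.46
R = 23.46 / 0.181 = 129.61 t/h

129.6 t/h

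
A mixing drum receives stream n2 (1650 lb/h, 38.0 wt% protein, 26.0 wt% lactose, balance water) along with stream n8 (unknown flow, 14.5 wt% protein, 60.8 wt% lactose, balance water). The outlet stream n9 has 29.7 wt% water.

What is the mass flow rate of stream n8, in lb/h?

2079 lb/h

Let n8 be the unknown flow. Total out = 1650 + n8.
water balance: 594 + 0.247·n8 = 0.297·(1650 + n8)
(0.247 − 0.297)·n8 = 0.297×1650 − 594 = -103.95
n8 = -103.95 / -0.050 = 2079 lb/h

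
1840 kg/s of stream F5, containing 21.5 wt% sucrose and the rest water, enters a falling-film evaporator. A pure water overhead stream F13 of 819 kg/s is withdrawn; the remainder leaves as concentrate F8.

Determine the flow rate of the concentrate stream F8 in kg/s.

Concentrate = 1840 − 819 = 1021 kg/s.

1021 kg/s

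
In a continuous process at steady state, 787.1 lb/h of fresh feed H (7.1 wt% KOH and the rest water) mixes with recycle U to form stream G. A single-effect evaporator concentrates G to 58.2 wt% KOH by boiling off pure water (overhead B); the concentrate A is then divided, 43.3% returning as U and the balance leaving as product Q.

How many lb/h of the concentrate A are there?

Overall KOH balance (none leaves overhead): KOH in fresh feed = KOH in product, i.e. 787.1×0.071 = (1−0.433)·A·0.582.
A = 55.884/(0.582×0.567) = 169.35 lb/h.

169.3 lb/h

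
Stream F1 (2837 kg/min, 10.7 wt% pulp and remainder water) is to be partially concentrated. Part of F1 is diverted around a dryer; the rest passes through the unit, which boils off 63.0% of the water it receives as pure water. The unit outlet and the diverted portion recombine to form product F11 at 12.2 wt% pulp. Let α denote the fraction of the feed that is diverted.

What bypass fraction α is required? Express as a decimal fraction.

0.781

All 2837×0.107 = 303.56 kg/min of pulp reaches F11, so F11 = 303.56/0.122 = 2488.2 kg/min and vapour = 348.81 kg/min.
The evaporator receives (1−α)·2837 of feed at 0.893 water and removes 0.630 of that water:
0.630×0.893×(1−α)×2837 = 348.81
(1−α) = 348.81/1596.1 = 0.2185;  α = 0.7815.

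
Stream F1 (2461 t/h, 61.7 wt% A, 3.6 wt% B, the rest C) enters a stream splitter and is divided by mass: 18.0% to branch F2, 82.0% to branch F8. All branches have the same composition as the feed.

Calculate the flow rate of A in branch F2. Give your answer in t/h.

Branch F2 total = 0.180×2461 = 442.98 t/h.
A in F2 = 0.617×442.98 = 273.32 t/h.

273.3 t/h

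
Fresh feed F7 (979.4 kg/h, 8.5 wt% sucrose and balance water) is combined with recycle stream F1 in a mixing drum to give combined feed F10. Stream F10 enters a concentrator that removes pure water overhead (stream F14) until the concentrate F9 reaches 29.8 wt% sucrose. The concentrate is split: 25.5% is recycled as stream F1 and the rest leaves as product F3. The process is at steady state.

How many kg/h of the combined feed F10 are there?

Overall sucrose balance (none leaves overhead): sucrose in fresh feed = sucrose in product, i.e. 979.4×0.085 = (1−0.255)·F9·0.298.
F9 = 83.249/(0.298×0.745) = 374.98 kg/h.
Recycle F1 = 0.255×374.98 = 95.62 kg/h.
Combined feed F10 = 979.4 + 95.62 = 1075 kg/h.

1075 kg/h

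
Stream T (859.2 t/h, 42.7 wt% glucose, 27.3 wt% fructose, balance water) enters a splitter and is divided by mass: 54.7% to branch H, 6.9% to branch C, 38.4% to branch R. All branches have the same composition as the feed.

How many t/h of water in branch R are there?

Branch R total = 0.384×859.2 = 329.93 t/h.
water in R = 0.300×329.93 = 98.98 t/h.

98.98 t/h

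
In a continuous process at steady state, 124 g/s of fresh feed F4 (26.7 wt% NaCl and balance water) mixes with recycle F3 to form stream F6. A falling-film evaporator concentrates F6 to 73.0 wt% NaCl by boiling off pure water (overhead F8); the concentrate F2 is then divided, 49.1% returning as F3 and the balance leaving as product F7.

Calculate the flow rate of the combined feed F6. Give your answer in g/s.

Overall NaCl balance (none leaves overhead): NaCl in fresh feed = NaCl in product, i.e. 124×0.267 = (1−0.491)·F2·0.730.
F2 = 33.108/(0.730×0.509) = 89.103 g/s.
Recycle F3 = 0.491×89.103 = 43.75 g/s.
Combined feed F6 = 124 + 43.75 = 167.75 g/s.

167.7 g/s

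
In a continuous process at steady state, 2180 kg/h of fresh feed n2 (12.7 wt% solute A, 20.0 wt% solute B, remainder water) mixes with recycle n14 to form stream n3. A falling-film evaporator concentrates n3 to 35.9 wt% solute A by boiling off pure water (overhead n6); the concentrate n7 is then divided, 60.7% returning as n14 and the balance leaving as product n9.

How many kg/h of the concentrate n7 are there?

Overall solute A balance (none leaves overhead): solute A in fresh feed = solute A in product, i.e. 2180×0.127 = (1−0.607)·n7·0.359.
n7 = 276.86/(0.359×0.393) = 1962.3 kg/h.

1962 kg/h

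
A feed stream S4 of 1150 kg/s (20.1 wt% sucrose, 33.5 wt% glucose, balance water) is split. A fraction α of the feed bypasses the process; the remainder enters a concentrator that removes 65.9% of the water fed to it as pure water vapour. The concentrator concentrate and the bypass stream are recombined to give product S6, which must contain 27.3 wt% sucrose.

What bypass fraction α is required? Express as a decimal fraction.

All 1150×0.201 = 231.15 kg/s of sucrose reaches S6, so S6 = 231.15/0.273 = 846.7 kg/s and vapour = 303.3 kg/s.
The evaporator receives (1−α)·1150 of feed at 0.464 water and removes 0.659 of that water:
0.659×0.464×(1−α)×1150 = 303.3
(1−α) = 303.3/351.64 = 0.8625;  α = 0.1375.

0.137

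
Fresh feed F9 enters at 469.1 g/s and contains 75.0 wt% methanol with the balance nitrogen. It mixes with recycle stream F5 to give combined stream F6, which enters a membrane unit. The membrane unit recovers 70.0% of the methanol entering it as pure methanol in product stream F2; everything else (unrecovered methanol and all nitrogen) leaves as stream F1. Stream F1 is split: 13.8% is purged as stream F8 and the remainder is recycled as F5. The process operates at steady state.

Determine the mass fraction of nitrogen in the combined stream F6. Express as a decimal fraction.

nitrogen enters only via F9 and leaves only via the purge: 469.1×0.250 = 0.138×(nitrogen in F1), and the membrane unit passes all nitrogen, so nitrogen in F6 = nitrogen in F1 = 849.82 g/s.
methanol in F6: m_A = 469.1×0.750 + (1−0.138)·(1−0.700)·m_A, so m_A = 351.83/0.7414 = 474.54 g/s.
F6 = 474.54 + 849.82 = 1324.4 g/s.
nitrogen fraction in F6 = 849.82/1324.4 = 0.642.

0.642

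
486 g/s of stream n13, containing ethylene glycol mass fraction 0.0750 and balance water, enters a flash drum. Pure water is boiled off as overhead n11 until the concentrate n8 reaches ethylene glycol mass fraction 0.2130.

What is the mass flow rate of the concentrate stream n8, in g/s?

171.1 g/s

ethylene glycol is conserved: 486×0.075 = 36.45 g/s all reports to the concentrate.
Concentrate = 36.45/(target fraction) = 171.13 g/s.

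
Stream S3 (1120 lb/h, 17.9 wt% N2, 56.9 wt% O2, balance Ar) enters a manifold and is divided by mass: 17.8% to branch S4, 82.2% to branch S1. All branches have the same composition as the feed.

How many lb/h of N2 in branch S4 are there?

35.69 lb/h

Branch S4 total = 0.178×1120 = 199.36 lb/h.
N2 in S4 = 0.179×199.36 = 35.685 lb/h.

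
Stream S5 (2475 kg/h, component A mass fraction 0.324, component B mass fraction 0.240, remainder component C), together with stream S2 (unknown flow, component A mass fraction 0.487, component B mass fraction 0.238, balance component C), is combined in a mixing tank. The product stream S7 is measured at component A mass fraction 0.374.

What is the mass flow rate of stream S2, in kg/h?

1095 kg/h

Let S2 be the unknown flow. Total out = 2475 + S2.
component A balance: 801.9 + 0.487·S2 = 0.374·(2475 + S2)
(0.487 − 0.374)·S2 = 0.374×2475 − 801.9 = 123.75
S2 = 123.75 / 0.113 = 1095.1 kg/h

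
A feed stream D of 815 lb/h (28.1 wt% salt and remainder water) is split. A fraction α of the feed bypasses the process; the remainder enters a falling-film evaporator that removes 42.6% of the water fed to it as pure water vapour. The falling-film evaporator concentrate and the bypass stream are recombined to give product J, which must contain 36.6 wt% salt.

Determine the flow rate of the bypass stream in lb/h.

197 lb/h

All 815×0.281 = 229.02 lb/h of salt reaches J, so J = 229.02/0.366 = 625.72 lb/h and vapour = 189.28 lb/h.
The evaporator receives (1−α)·815 of feed at 0.719 water and removes 0.426 of that water:
0.426×0.719×(1−α)×815 = 189.28
(1−α) = 189.28/249.63 = 0.7582;  α = 0.2418.
Bypass flow = 0.2418×815 = 197.04 lb/h.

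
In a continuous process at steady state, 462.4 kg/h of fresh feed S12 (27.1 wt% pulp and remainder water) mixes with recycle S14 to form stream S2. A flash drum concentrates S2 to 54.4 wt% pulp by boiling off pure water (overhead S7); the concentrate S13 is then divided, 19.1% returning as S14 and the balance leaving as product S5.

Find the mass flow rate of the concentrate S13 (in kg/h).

284.7 kg/h

Overall pulp balance (none leaves overhead): pulp in fresh feed = pulp in product, i.e. 462.4×0.271 = (1−0.191)·S13·0.544.
S13 = 125.31/(0.544×0.809) = 284.73 kg/h.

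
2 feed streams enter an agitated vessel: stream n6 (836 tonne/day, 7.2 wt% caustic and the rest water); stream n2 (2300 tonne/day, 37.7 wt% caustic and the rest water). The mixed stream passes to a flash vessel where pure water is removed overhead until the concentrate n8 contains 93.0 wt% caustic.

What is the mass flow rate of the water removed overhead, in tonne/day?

2139 tonne/day

caustic entering = 836×0.072 + 2300×0.377 = 927.29 tonne/day.
All caustic reports to n8, so n8 = 927.29/0.930 = 997.09 tonne/day.
Total feed = 3136 tonne/day; overhead = 3136 − 997.09 = 2138.9 tonne/day.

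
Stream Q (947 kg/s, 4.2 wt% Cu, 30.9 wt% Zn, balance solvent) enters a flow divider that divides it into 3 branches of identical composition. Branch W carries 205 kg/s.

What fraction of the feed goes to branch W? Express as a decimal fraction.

0.216

Fraction to W = 205/947 = 0.2165.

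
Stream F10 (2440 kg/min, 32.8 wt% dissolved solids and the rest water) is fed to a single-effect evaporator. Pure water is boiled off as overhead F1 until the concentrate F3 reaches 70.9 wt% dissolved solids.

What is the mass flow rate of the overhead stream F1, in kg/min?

dissolved solids is conserved: 2440×0.328 = 800.32 kg/min all reports to the concentrate.
Concentrate = 800.32/(target fraction) = 1128.8 kg/min.
Overhead = 2440 − 1128.8 = 1311.2 kg/min.

1311 kg/min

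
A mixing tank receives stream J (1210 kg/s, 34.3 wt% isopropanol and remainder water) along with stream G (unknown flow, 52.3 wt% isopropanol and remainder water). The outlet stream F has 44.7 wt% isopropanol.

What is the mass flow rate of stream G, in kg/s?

1656 kg/s

Let G be the unknown flow. Total out = 1210 + G.
isopropanol balance: 415.03 + 0.523·G = 0.447·(1210 + G)
(0.523 − 0.447)·G = 0.447×1210 − 415.03 = 125.84
G = 125.84 / 0.076 = 1655.8 kg/s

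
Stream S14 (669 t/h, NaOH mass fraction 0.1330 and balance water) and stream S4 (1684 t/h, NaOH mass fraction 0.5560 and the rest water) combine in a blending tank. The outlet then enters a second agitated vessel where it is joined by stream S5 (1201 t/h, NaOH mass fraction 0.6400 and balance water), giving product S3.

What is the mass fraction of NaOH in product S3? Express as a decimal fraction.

0.5048

Overall, product flow = 3554 t/h.
NaOH in = 669×0.133 + 1684×0.556 + 1201×0.640 = 1793.9 t/h.
NaOH fraction in S3 = 0.5048.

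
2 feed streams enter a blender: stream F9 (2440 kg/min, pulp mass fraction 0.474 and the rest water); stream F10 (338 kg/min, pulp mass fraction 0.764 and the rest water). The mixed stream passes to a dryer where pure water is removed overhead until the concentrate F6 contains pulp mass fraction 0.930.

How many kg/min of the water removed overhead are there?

1257 kg/min

pulp entering = 2440×0.474 + 338×0.764 = 1414.8 kg/min.
All pulp reports to F6, so F6 = 1414.8/0.930 = 1521.3 kg/min.
Total feed = 2778 kg/min; overhead = 2778 − 1521.3 = 1256.7 kg/min.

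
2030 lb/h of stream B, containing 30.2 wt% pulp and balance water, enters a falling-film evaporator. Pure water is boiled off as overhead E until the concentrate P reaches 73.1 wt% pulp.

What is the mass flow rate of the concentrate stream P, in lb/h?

838.7 lb/h

pulp is conserved: 2030×0.302 = 613.06 lb/h all reports to the concentrate.
Concentrate = 613.06/(target fraction) = 838.66 lb/h.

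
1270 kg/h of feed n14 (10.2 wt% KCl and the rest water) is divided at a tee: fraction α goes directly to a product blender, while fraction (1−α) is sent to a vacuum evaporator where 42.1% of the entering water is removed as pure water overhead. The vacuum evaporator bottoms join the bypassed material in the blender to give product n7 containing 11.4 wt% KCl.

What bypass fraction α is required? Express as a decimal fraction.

All 1270×0.102 = 129.54 kg/h of KCl reaches n7, so n7 = 129.54/0.114 = 1136.3 kg/h and vapour = 133.68 kg/h.
The evaporator receives (1−α)·1270 of feed at 0.898 water and removes 0.421 of that water:
0.421×0.898×(1−α)×1270 = 133.68
(1−α) = 133.68/480.13 = 0.2784;  α = 0.7216.

0.722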